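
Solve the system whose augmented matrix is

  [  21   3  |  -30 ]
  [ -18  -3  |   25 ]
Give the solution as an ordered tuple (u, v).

(-5/3, 5/3)

ρ1 -> 1/21·ρ1
  [   1  1/7  |  -10/7 ]
  [ -18   -3  |     25 ]
ρ2 -> ρ2 + 18·ρ1
  [ 1   1/7  |  -10/7 ]
  [ 0  -3/7  |   -5/7 ]
ρ2 -> -7/3·ρ2
  [ 1  1/7  |  -10/7 ]
  [ 0    1  |    5/3 ]
ρ1 -> ρ1 − 1/7·ρ2
  [ 1  0  |  -5/3 ]
  [ 0  1  |   5/3 ]
Reading off the last column: u = -5/3, v = 5/3.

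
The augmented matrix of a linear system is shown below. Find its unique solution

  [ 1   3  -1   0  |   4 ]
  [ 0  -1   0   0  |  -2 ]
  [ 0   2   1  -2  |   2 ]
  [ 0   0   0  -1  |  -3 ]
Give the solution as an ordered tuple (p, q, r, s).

R2 → -1·R2
  [ 1  3  -1   0  |   4 ]
  [ 0  1   0   0  |   2 ]
  [ 0  2   1  -2  |   2 ]
  [ 0  0   0  -1  |  -3 ]
R3 → R3 − 2·R2
  [ 1  3  -1   0  |   4 ]
  [ 0  1   0   0  |   2 ]
  [ 0  0   1  -2  |  -2 ]
  [ 0  0   0  -1  |  -3 ]
R4 → -1·R4
  [ 1  3  -1   0  |   4 ]
  [ 0  1   0   0  |   2 ]
  [ 0  0   1  -2  |  -2 ]
  [ 0  0   0   1  |   3 ]
R3 → R3 + 2·R4
  [ 1  3  -1  0  |  4 ]
  [ 0  1   0  0  |  2 ]
  [ 0  0   1  0  |  4 ]
  [ 0  0   0  1  |  3 ]
R1 → R1 + R3
  [ 1  3  0  0  |  8 ]
  [ 0  1  0  0  |  2 ]
  [ 0  0  1  0  |  4 ]
  [ 0  0  0  1  |  3 ]
R1 → R1 − 3·R2
  [ 1  0  0  0  |  2 ]
  [ 0  1  0  0  |  2 ]
  [ 0  0  1  0  |  4 ]
  [ 0  0  0  1  |  3 ]
Reading off the last column: p = 2, q = 2, r = 4, s = 3.

(2, 2, 4, 3)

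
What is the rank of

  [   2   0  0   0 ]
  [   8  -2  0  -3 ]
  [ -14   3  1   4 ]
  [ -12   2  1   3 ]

R1 ← 1/2·R1
  [   1   0  0   0 ]
  [   8  -2  0  -3 ]
  [ -14   3  1   4 ]
  [ -12   2  1   3 ]
R2 ← R2 − 8·R1
  [   1   0  0   0 ]
  [   0  -2  0  -3 ]
  [ -14   3  1   4 ]
  [ -12   2  1   3 ]
R3 ← R3 + 14·R1
  [   1   0  0   0 ]
  [   0  -2  0  -3 ]
  [   0   3  1   4 ]
  [ -12   2  1   3 ]
R4 ← R4 + 12·R1
  [ 1   0  0   0 ]
  [ 0  -2  0  -3 ]
  [ 0   3  1   4 ]
  [ 0   2  1   3 ]
R2 ← -1/2·R2
  [ 1  0  0    0 ]
  [ 0  1  0  3/2 ]
  [ 0  3  1    4 ]
  [ 0  2  1    3 ]
R3 ← R3 − 3·R2
  [ 1  0  0     0 ]
  [ 0  1  0   3/2 ]
  [ 0  0  1  -1/2 ]
  [ 0  2  1     3 ]
R4 ← R4 − 2·R2
  [ 1  0  0     0 ]
  [ 0  1  0   3/2 ]
  [ 0  0  1  -1/2 ]
  [ 0  0  1     0 ]
R4 ← R4 − R3
  [ 1  0  0     0 ]
  [ 0  1  0   3/2 ]
  [ 0  0  1  -1/2 ]
  [ 0  0  0   1/2 ]
R4 ← 2·R4
  [ 1  0  0     0 ]
  [ 0  1  0   3/2 ]
  [ 0  0  1  -1/2 ]
  [ 0  0  0     1 ]
R3 ← R3 + 1/2·R4
  [ 1  0  0    0 ]
  [ 0  1  0  3/2 ]
  [ 0  0  1    0 ]
  [ 0  0  0    1 ]
R2 ← R2 − 3/2·R4
  [ 1  0  0  0 ]
  [ 0  1  0  0 ]
  [ 0  0  1  0 ]
  [ 0  0  0  1 ]
The reduced form has 4 nonzero rows.

rank = 4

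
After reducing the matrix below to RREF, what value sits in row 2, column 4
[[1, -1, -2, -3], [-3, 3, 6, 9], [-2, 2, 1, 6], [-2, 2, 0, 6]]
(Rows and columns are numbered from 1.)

r2 := r2 + 3·r1
  [  1  -1  -2  -3 ]
  [  0   0   0   0 ]
  [ -2   2   1   6 ]
  [ -2   2   0   6 ]
r3 := r3 + 2·r1
  [  1  -1  -2  -3 ]
  [  0   0   0   0 ]
  [  0   0  -3   0 ]
  [ -2   2   0   6 ]
r4 := r4 + 2·r1
  [ 1  -1  -2  -3 ]
  [ 0   0   0   0 ]
  [ 0   0  -3   0 ]
  [ 0   0  -4   0 ]
r2 ↔ r3
  [ 1  -1  -2  -3 ]
  [ 0   0  -3   0 ]
  [ 0   0   0   0 ]
  [ 0   0  -4   0 ]
r2 := -1/3·r2
  [ 1  -1  -2  -3 ]
  [ 0   0   1   0 ]
  [ 0   0   0   0 ]
  [ 0   0  -4   0 ]
r4 := r4 + 4·r2
  [ 1  -1  -2  -3 ]
  [ 0   0   1   0 ]
  [ 0   0   0   0 ]
  [ 0   0   0   0 ]
r1 := r1 + 2·r2
  [ 1  -1  0  -3 ]
  [ 0   0  1   0 ]
  [ 0   0  0   0 ]
  [ 0   0  0   0 ]

0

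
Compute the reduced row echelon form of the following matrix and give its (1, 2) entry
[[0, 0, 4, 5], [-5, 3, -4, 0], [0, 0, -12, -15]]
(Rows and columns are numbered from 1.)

-3/5

R1 ↔ R2
R1 -> -1/5·R1
R2 -> 1/4·R2
R3 -> R3 + 12·R2
R1 -> R1 − 4/5·R2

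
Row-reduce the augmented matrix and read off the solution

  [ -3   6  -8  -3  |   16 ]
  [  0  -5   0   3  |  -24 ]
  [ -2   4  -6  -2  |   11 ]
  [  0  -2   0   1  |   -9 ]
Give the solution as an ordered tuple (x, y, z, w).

(5, 3, -1/2, -3)

R1 ← -1/3·R1
R3 ← R3 + 2·R1
R2 ← -1/5·R2
R4 ← R4 + 2·R2
R3 ← -3/2·R3
R4 ← -5·R4
R2 ← R2 + 3/5·R4
R1 ← R1 − R4
R1 ← R1 − 8/3·R3
R1 ← R1 + 2·R2
Reading off the last column: x = 5, y = 3, z = -1/2, w = -3.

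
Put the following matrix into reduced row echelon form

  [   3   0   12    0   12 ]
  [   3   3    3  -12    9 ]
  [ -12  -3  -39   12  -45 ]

r1 -> 1/3·r1
  [   1   0    4    0    4 ]
  [   3   3    3  -12    9 ]
  [ -12  -3  -39   12  -45 ]
r2 -> r2 − 3·r1
  [   1   0    4    0    4 ]
  [   0   3   -9  -12   -3 ]
  [ -12  -3  -39   12  -45 ]
r3 -> r3 + 12·r1
  [ 1   0   4    0   4 ]
  [ 0   3  -9  -12  -3 ]
  [ 0  -3   9   12   3 ]
r2 -> 1/3·r2
  [ 1   0   4   0   4 ]
  [ 0   1  -3  -4  -1 ]
  [ 0  -3   9  12   3 ]
r3 -> r3 + 3·r2
  [ 1  0   4   0   4 ]
  [ 0  1  -3  -4  -1 ]
  [ 0  0   0   0   0 ]

[[1, 0, 4, 0, 4], [0, 1, -3, -4, -1], [0, 0, 0, 0, 0]]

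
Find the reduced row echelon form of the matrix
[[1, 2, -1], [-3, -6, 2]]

ρ2 → ρ2 + 3·ρ1
  [ 1  2  -1 ]
  [ 0  0  -1 ]
ρ2 → -1·ρ2
  [ 1  2  -1 ]
  [ 0  0   1 ]
ρ1 → ρ1 + ρ2
  [ 1  2  0 ]
  [ 0  0  1 ]

[[1, 2, 0], [0, 0, 1]]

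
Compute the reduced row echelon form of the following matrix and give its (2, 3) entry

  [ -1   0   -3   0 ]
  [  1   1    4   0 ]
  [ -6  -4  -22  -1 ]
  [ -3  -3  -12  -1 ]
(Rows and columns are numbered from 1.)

ρ1 ← -1·ρ1
  [  1   0    3   0 ]
  [  1   1    4   0 ]
  [ -6  -4  -22  -1 ]
  [ -3  -3  -12  -1 ]
ρ2 ← ρ2 − ρ1
  [  1   0    3   0 ]
  [  0   1    1   0 ]
  [ -6  -4  -22  -1 ]
  [ -3  -3  -12  -1 ]
ρ3 ← ρ3 + 6·ρ1
  [  1   0    3   0 ]
  [  0   1    1   0 ]
  [  0  -4   -4  -1 ]
  [ -3  -3  -12  -1 ]
ρ4 ← ρ4 + 3·ρ1
  [ 1   0   3   0 ]
  [ 0   1   1   0 ]
  [ 0  -4  -4  -1 ]
  [ 0  -3  -3  -1 ]
ρ3 ← ρ3 + 4·ρ2
  [ 1   0   3   0 ]
  [ 0   1   1   0 ]
  [ 0   0   0  -1 ]
  [ 0  -3  -3  -1 ]
ρ4 ← ρ4 + 3·ρ2
  [ 1  0  3   0 ]
  [ 0  1  1   0 ]
  [ 0  0  0  -1 ]
  [ 0  0  0  -1 ]
ρ3 ← -1·ρ3
  [ 1  0  3   0 ]
  [ 0  1  1   0 ]
  [ 0  0  0   1 ]
  [ 0  0  0  -1 ]
ρ4 ← ρ4 + ρ3
  [ 1  0  3  0 ]
  [ 0  1  1  0 ]
  [ 0  0  0  1 ]
  [ 0  0  0  0 ]

1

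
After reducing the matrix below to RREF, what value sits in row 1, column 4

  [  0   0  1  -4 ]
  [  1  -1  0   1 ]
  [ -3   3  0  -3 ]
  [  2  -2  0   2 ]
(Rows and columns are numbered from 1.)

1

r1 <=> r2
  [  1  -1  0   1 ]
  [  0   0  1  -4 ]
  [ -3   3  0  -3 ]
  [  2  -2  0   2 ]
r3 → r3 + 3·r1
  [ 1  -1  0   1 ]
  [ 0   0  1  -4 ]
  [ 0   0  0   0 ]
  [ 2  -2  0   2 ]
r4 → r4 − 2·r1
  [ 1  -1  0   1 ]
  [ 0   0  1  -4 ]
  [ 0   0  0   0 ]
  [ 0   0  0   0 ]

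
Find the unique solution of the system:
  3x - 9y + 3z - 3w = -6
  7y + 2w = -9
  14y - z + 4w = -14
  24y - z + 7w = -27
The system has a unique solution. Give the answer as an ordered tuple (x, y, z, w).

Form the augmented matrix and row-reduce:
  [ 3  -9   3  -3  |   -6 ]
  [ 0   7   0   2  |   -9 ]
  [ 0  14  -1   4  |  -14 ]
  [ 0  24  -1   7  |  -27 ]
R1 → 1/3·R1
  [ 1  -3   1  -1  |   -2 ]
  [ 0   7   0   2  |   -9 ]
  [ 0  14  -1   4  |  -14 ]
  [ 0  24  -1   7  |  -27 ]
R2 → 1/7·R2
  [ 1  -3   1   -1  |    -2 ]
  [ 0   1   0  2/7  |  -9/7 ]
  [ 0  14  -1    4  |   -14 ]
  [ 0  24  -1    7  |   -27 ]
R3 → R3 − 14·R2
  [ 1  -3   1   -1  |    -2 ]
  [ 0   1   0  2/7  |  -9/7 ]
  [ 0   0  -1    0  |     4 ]
  [ 0  24  -1    7  |   -27 ]
R4 → R4 − 24·R2
  [ 1  -3   1   -1  |    -2 ]
  [ 0   1   0  2/7  |  -9/7 ]
  [ 0   0  -1    0  |     4 ]
  [ 0   0  -1  1/7  |  27/7 ]
R3 → -1·R3
  [ 1  -3   1   -1  |    -2 ]
  [ 0   1   0  2/7  |  -9/7 ]
  [ 0   0   1    0  |    -4 ]
  [ 0   0  -1  1/7  |  27/7 ]
R4 → R4 + R3
  [ 1  -3  1   -1  |    -2 ]
  [ 0   1  0  2/7  |  -9/7 ]
  [ 0   0  1    0  |    -4 ]
  [ 0   0  0  1/7  |  -1/7 ]
R4 → 7·R4
  [ 1  -3  1   -1  |    -2 ]
  [ 0   1  0  2/7  |  -9/7 ]
  [ 0   0  1    0  |    -4 ]
  [ 0   0  0    1  |    -1 ]
R2 → R2 − 2/7·R4
  [ 1  -3  1  -1  |  -2 ]
  [ 0   1  0   0  |  -1 ]
  [ 0   0  1   0  |  -4 ]
  [ 0   0  0   1  |  -1 ]
R1 → R1 + R4
  [ 1  -3  1  0  |  -3 ]
  [ 0   1  0  0  |  -1 ]
  [ 0   0  1  0  |  -4 ]
  [ 0   0  0  1  |  -1 ]
R1 → R1 − R3
  [ 1  -3  0  0  |   1 ]
  [ 0   1  0  0  |  -1 ]
  [ 0   0  1  0  |  -4 ]
  [ 0   0  0  1  |  -1 ]
R1 → R1 + 3·R2
  [ 1  0  0  0  |  -2 ]
  [ 0  1  0  0  |  -1 ]
  [ 0  0  1  0  |  -4 ]
  [ 0  0  0  1  |  -1 ]
Reading off the last column: x = -2, y = -1, z = -4, w = -1.

(-2, -1, -4, -1)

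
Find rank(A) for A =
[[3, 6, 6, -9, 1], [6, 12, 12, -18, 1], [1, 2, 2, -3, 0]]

rank = 2

R1 -> 1/3·R1
  [ 1   2   2   -3  1/3 ]
  [ 6  12  12  -18    1 ]
  [ 1   2   2   -3    0 ]
R2 -> R2 − 6·R1
  [ 1  2  2  -3  1/3 ]
  [ 0  0  0   0   -1 ]
  [ 1  2  2  -3    0 ]
R3 -> R3 − R1
  [ 1  2  2  -3   1/3 ]
  [ 0  0  0   0    -1 ]
  [ 0  0  0   0  -1/3 ]
R2 -> -1·R2
  [ 1  2  2  -3   1/3 ]
  [ 0  0  0   0     1 ]
  [ 0  0  0   0  -1/3 ]
R3 -> R3 + 1/3·R2
  [ 1  2  2  -3  1/3 ]
  [ 0  0  0   0    1 ]
  [ 0  0  0   0    0 ]
R1 -> R1 − 1/3·R2
  [ 1  2  2  -3  0 ]
  [ 0  0  0   0  1 ]
  [ 0  0  0   0  0 ]
The reduced form has 2 nonzero rows.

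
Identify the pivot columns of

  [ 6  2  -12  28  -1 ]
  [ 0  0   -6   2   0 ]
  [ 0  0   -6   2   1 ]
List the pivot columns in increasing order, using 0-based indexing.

R1 → 1/6·R1
  [ 1  1/3  -2  14/3  -1/6 ]
  [ 0    0  -6     2     0 ]
  [ 0    0  -6     2     1 ]
R2 → -1/6·R2
  [ 1  1/3  -2  14/3  -1/6 ]
  [ 0    0   1  -1/3     0 ]
  [ 0    0  -6     2     1 ]
R3 → R3 + 6·R2
  [ 1  1/3  -2  14/3  -1/6 ]
  [ 0    0   1  -1/3     0 ]
  [ 0    0   0     0     1 ]
R1 → R1 + 1/6·R3
  [ 1  1/3  -2  14/3  0 ]
  [ 0    0   1  -1/3  0 ]
  [ 0    0   0     0  1 ]
R1 → R1 + 2·R2
  [ 1  1/3  0     4  0 ]
  [ 0    0  1  -1/3  0 ]
  [ 0    0  0     0  1 ]
Pivot columns are the columns containing a leading 1.

0, 2, 4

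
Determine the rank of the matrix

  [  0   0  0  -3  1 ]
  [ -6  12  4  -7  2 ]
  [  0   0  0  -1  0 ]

R1 <-> R2
R1 ← -1/6·R1
R2 ← -1/3·R2
R3 ← R3 + R2
R3 ← -3·R3
R2 ← R2 + 1/3·R3
R1 ← R1 + 1/3·R3
R1 ← R1 − 7/6·R2
The reduced form has 3 nonzero rows.

rank = 3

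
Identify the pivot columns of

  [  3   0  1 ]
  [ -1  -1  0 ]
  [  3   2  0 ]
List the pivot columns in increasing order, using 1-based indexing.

1, 2, 3

ρ1 ← 1/3·ρ1
ρ2 ← ρ2 + ρ1
ρ3 ← ρ3 − 3·ρ1
ρ2 ← -1·ρ2
ρ3 ← ρ3 − 2·ρ2
ρ3 ← -3·ρ3
ρ2 ← ρ2 + 1/3·ρ3
ρ1 ← ρ1 − 1/3·ρ3
Pivot columns are the columns containing a leading 1.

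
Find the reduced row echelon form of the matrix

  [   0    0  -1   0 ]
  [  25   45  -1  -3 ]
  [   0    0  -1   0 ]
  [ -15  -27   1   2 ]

R1 <=> R2
  [  25   45  -1  -3 ]
  [   0    0  -1   0 ]
  [   0    0  -1   0 ]
  [ -15  -27   1   2 ]
R1 -> 1/25·R1
  [   1  9/5  -1/25  -3/25 ]
  [   0    0     -1      0 ]
  [   0    0     -1      0 ]
  [ -15  -27      1      2 ]
R4 -> R4 + 15·R1
  [ 1  9/5  -1/25  -3/25 ]
  [ 0    0     -1      0 ]
  [ 0    0     -1      0 ]
  [ 0    0    2/5    1/5 ]
R2 -> -1·R2
  [ 1  9/5  -1/25  -3/25 ]
  [ 0    0      1      0 ]
  [ 0    0     -1      0 ]
  [ 0    0    2/5    1/5 ]
R3 -> R3 + R2
  [ 1  9/5  -1/25  -3/25 ]
  [ 0    0      1      0 ]
  [ 0    0      0      0 ]
  [ 0    0    2/5    1/5 ]
R4 -> R4 − 2/5·R2
  [ 1  9/5  -1/25  -3/25 ]
  [ 0    0      1      0 ]
  [ 0    0      0      0 ]
  [ 0    0      0    1/5 ]
R3 <=> R4
  [ 1  9/5  -1/25  -3/25 ]
  [ 0    0      1      0 ]
  [ 0    0      0    1/5 ]
  [ 0    0      0      0 ]
R3 -> 5·R3
  [ 1  9/5  -1/25  -3/25 ]
  [ 0    0      1      0 ]
  [ 0    0      0      1 ]
  [ 0    0      0      0 ]
R1 -> R1 + 3/25·R3
  [ 1  9/5  -1/25  0 ]
  [ 0    0      1  0 ]
  [ 0    0      0  1 ]
  [ 0    0      0  0 ]
R1 -> R1 + 1/25·R2
  [ 1  9/5  0  0 ]
  [ 0    0  1  0 ]
  [ 0    0  0  1 ]
  [ 0    0  0  0 ]

[[1, 9/5, 0, 0], [0, 0, 1, 0], [0, 0, 0, 1], [0, 0, 0, 0]]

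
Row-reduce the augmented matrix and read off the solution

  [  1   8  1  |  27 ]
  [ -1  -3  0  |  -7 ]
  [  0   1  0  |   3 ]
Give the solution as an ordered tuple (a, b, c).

Add ρ1 to ρ2.
  [ 1  8  1  |  27 ]
  [ 0  5  1  |  20 ]
  [ 0  1  0  |   3 ]
Multiply ρ2 by 1/5.
  [ 1  8    1  |  27 ]
  [ 0  1  1/5  |   4 ]
  [ 0  1    0  |   3 ]
Subtract ρ2 from ρ3.
  [ 1  8     1  |  27 ]
  [ 0  1   1/5  |   4 ]
  [ 0  0  -1/5  |  -1 ]
Multiply ρ3 by -5.
  [ 1  8    1  |  27 ]
  [ 0  1  1/5  |   4 ]
  [ 0  0    1  |   5 ]
Subtract 1/5 times ρ3 from ρ2.
  [ 1  8  1  |  27 ]
  [ 0  1  0  |   3 ]
  [ 0  0  1  |   5 ]
Subtract ρ3 from ρ1.
  [ 1  8  0  |  22 ]
  [ 0  1  0  |   3 ]
  [ 0  0  1  |   5 ]
Subtract 8 times ρ2 from ρ1.
  [ 1  0  0  |  -2 ]
  [ 0  1  0  |   3 ]
  [ 0  0  1  |   5 ]
Reading off the last column: a = -2, b = 3, c = 5.

(-2, 3, 5)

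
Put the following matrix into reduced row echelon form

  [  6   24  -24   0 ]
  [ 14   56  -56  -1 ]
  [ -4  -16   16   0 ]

Multiply ρ1 by 1/6.
  [  1    4   -4   0 ]
  [ 14   56  -56  -1 ]
  [ -4  -16   16   0 ]
Subtract 14 times ρ1 from ρ2.
  [  1    4  -4   0 ]
  [  0    0   0  -1 ]
  [ -4  -16  16   0 ]
Add 4 times ρ1 to ρ3.
  [ 1  4  -4   0 ]
  [ 0  0   0  -1 ]
  [ 0  0   0   0 ]
Multiply ρ2 by -1.
  [ 1  4  -4  0 ]
  [ 0  0   0  1 ]
  [ 0  0   0  0 ]

[[1, 4, -4, 0], [0, 0, 0, 1], [0, 0, 0, 0]]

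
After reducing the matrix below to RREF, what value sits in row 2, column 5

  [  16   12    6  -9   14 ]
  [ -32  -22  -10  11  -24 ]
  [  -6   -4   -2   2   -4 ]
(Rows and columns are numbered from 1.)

R1 → 1/16·R1
R2 → R2 + 32·R1
R3 → R3 + 6·R1
R2 → 1/2·R2
R3 → R3 − 1/2·R2
R3 → -4·R3
R2 → R2 − R3
R1 → R1 − 3/8·R3
R1 → R1 − 3/4·R2

3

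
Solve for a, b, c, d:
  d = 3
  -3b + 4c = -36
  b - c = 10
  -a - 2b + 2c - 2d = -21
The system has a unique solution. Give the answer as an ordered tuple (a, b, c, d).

Form the augmented matrix and row-reduce:
  [  0   0   0   1  |    3 ]
  [  0  -3   4   0  |  -36 ]
  [  0   1  -1   0  |   10 ]
  [ -1  -2   2  -2  |  -21 ]
ρ1 ↔ ρ4
  [ -1  -2   2  -2  |  -21 ]
  [  0  -3   4   0  |  -36 ]
  [  0   1  -1   0  |   10 ]
  [  0   0   0   1  |    3 ]
ρ1 -> -1·ρ1
  [ 1   2  -2  2  |   21 ]
  [ 0  -3   4  0  |  -36 ]
  [ 0   1  -1  0  |   10 ]
  [ 0   0   0  1  |    3 ]
ρ2 -> -1/3·ρ2
  [ 1  2    -2  2  |  21 ]
  [ 0  1  -4/3  0  |  12 ]
  [ 0  1    -1  0  |  10 ]
  [ 0  0     0  1  |   3 ]
ρ3 -> ρ3 − ρ2
  [ 1  2    -2  2  |  21 ]
  [ 0  1  -4/3  0  |  12 ]
  [ 0  0   1/3  0  |  -2 ]
  [ 0  0     0  1  |   3 ]
ρ3 -> 3·ρ3
  [ 1  2    -2  2  |  21 ]
  [ 0  1  -4/3  0  |  12 ]
  [ 0  0     1  0  |  -6 ]
  [ 0  0     0  1  |   3 ]
ρ1 -> ρ1 − 2·ρ4
  [ 1  2    -2  0  |  15 ]
  [ 0  1  -4/3  0  |  12 ]
  [ 0  0     1  0  |  -6 ]
  [ 0  0     0  1  |   3 ]
ρ2 -> ρ2 + 4/3·ρ3
  [ 1  2  -2  0  |  15 ]
  [ 0  1   0  0  |   4 ]
  [ 0  0   1  0  |  -6 ]
  [ 0  0   0  1  |   3 ]
ρ1 -> ρ1 + 2·ρ3
  [ 1  2  0  0  |   3 ]
  [ 0  1  0  0  |   4 ]
  [ 0  0  1  0  |  -6 ]
  [ 0  0  0  1  |   3 ]
ρ1 -> ρ1 − 2·ρ2
  [ 1  0  0  0  |  -5 ]
  [ 0  1  0  0  |   4 ]
  [ 0  0  1  0  |  -6 ]
  [ 0  0  0  1  |   3 ]
Reading off the last column: a = -5, b = 4, c = -6, d = 3.

(-5, 4, -6, 3)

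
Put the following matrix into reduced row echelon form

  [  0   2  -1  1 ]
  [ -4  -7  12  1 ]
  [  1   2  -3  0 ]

ρ1 <-> ρ2
  [ -4  -7  12  1 ]
  [  0   2  -1  1 ]
  [  1   2  -3  0 ]
ρ1 := -1/4·ρ1
  [ 1  7/4  -3  -1/4 ]
  [ 0    2  -1     1 ]
  [ 1    2  -3     0 ]
ρ3 := ρ3 − ρ1
  [ 1  7/4  -3  -1/4 ]
  [ 0    2  -1     1 ]
  [ 0  1/4   0   1/4 ]
ρ2 := 1/2·ρ2
  [ 1  7/4    -3  -1/4 ]
  [ 0    1  -1/2   1/2 ]
  [ 0  1/4     0   1/4 ]
ρ3 := ρ3 − 1/4·ρ2
  [ 1  7/4    -3  -1/4 ]
  [ 0    1  -1/2   1/2 ]
  [ 0    0   1/8   1/8 ]
ρ3 := 8·ρ3
  [ 1  7/4    -3  -1/4 ]
  [ 0    1  -1/2   1/2 ]
  [ 0    0     1     1 ]
ρ2 := ρ2 + 1/2·ρ3
  [ 1  7/4  -3  -1/4 ]
  [ 0    1   0     1 ]
  [ 0    0   1     1 ]
ρ1 := ρ1 + 3·ρ3
  [ 1  7/4  0  11/4 ]
  [ 0    1  0     1 ]
  [ 0    0  1     1 ]
ρ1 := ρ1 − 7/4·ρ2
  [ 1  0  0  1 ]
  [ 0  1  0  1 ]
  [ 0  0  1  1 ]

[[1, 0, 0, 1], [0, 1, 0, 1], [0, 0, 1, 1]]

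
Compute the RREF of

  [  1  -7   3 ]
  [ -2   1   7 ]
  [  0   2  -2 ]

[[1, 0, -4], [0, 1, -1], [0, 0, 0]]

R2 -> R2 + 2·R1
R2 -> -1/13·R2
R3 -> R3 − 2·R2
R1 -> R1 + 7·R2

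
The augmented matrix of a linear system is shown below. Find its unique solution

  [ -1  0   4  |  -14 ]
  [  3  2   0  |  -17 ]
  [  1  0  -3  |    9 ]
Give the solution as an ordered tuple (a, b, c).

(-6, 1/2, -5)

r1 → -1·r1
  [ 1  0  -4  |   14 ]
  [ 3  2   0  |  -17 ]
  [ 1  0  -3  |    9 ]
r2 → r2 − 3·r1
  [ 1  0  -4  |   14 ]
  [ 0  2  12  |  -59 ]
  [ 1  0  -3  |    9 ]
r3 → r3 − r1
  [ 1  0  -4  |   14 ]
  [ 0  2  12  |  -59 ]
  [ 0  0   1  |   -5 ]
r2 → 1/2·r2
  [ 1  0  -4  |     14 ]
  [ 0  1   6  |  -59/2 ]
  [ 0  0   1  |     -5 ]
r2 → r2 − 6·r3
  [ 1  0  -4  |   14 ]
  [ 0  1   0  |  1/2 ]
  [ 0  0   1  |   -5 ]
r1 → r1 + 4·r3
  [ 1  0  0  |   -6 ]
  [ 0  1  0  |  1/2 ]
  [ 0  0  1  |   -5 ]
Reading off the last column: a = -6, b = 1/2, c = -5.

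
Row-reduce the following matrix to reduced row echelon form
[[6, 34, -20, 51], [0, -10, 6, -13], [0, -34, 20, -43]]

[[1, 0, 0, 4/3], [0, 1, 0, -1/2], [0, 0, 1, -3]]

R1 ← 1/6·R1
  [ 1  17/3  -10/3  17/2 ]
  [ 0   -10      6   -13 ]
  [ 0   -34     20   -43 ]
R2 ← -1/10·R2
  [ 1  17/3  -10/3   17/2 ]
  [ 0     1   -3/5  13/10 ]
  [ 0   -34     20    -43 ]
R3 ← R3 + 34·R2
  [ 1  17/3  -10/3   17/2 ]
  [ 0     1   -3/5  13/10 ]
  [ 0     0   -2/5    6/5 ]
R3 ← -5/2·R3
  [ 1  17/3  -10/3   17/2 ]
  [ 0     1   -3/5  13/10 ]
  [ 0     0      1     -3 ]
R2 ← R2 + 3/5·R3
  [ 1  17/3  -10/3  17/2 ]
  [ 0     1      0  -1/2 ]
  [ 0     0      1    -3 ]
R1 ← R1 + 10/3·R3
  [ 1  17/3  0  -3/2 ]
  [ 0     1  0  -1/2 ]
  [ 0     0  1    -3 ]
R1 ← R1 − 17/3·R2
  [ 1  0  0   4/3 ]
  [ 0  1  0  -1/2 ]
  [ 0  0  1    -3 ]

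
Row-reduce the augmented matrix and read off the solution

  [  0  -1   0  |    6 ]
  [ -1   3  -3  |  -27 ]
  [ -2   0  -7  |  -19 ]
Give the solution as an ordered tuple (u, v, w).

ρ1 ↔ ρ2
  [ -1   3  -3  |  -27 ]
  [  0  -1   0  |    6 ]
  [ -2   0  -7  |  -19 ]
ρ1 ← -1·ρ1
  [  1  -3   3  |   27 ]
  [  0  -1   0  |    6 ]
  [ -2   0  -7  |  -19 ]
ρ3 ← ρ3 + 2·ρ1
  [ 1  -3   3  |  27 ]
  [ 0  -1   0  |   6 ]
  [ 0  -6  -1  |  35 ]
ρ2 ← -1·ρ2
  [ 1  -3   3  |  27 ]
  [ 0   1   0  |  -6 ]
  [ 0  -6  -1  |  35 ]
ρ3 ← ρ3 + 6·ρ2
  [ 1  -3   3  |  27 ]
  [ 0   1   0  |  -6 ]
  [ 0   0  -1  |  -1 ]
ρ3 ← -1·ρ3
  [ 1  -3  3  |  27 ]
  [ 0   1  0  |  -6 ]
  [ 0   0  1  |   1 ]
ρ1 ← ρ1 − 3·ρ3
  [ 1  -3  0  |  24 ]
  [ 0   1  0  |  -6 ]
  [ 0   0  1  |   1 ]
ρ1 ← ρ1 + 3·ρ2
  [ 1  0  0  |   6 ]
  [ 0  1  0  |  -6 ]
  [ 0  0  1  |   1 ]
Reading off the last column: u = 6, v = -6, w = 1.

(6, -6, 1)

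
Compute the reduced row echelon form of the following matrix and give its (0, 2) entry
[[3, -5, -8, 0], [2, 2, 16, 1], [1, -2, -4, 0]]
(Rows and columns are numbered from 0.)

4

r1 → 1/3·r1
r2 → r2 − 2·r1
r3 → r3 − r1
r2 → 3/16·r2
r3 → r3 + 1/3·r2
r3 → 16·r3
r2 → r2 − 3/16·r3
r1 → r1 + 5/3·r2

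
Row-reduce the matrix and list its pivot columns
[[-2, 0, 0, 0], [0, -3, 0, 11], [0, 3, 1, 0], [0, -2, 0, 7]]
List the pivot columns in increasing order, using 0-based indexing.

ρ1 → -1/2·ρ1
  [ 1   0  0   0 ]
  [ 0  -3  0  11 ]
  [ 0   3  1   0 ]
  [ 0  -2  0   7 ]
ρ2 → -1/3·ρ2
  [ 1   0  0      0 ]
  [ 0   1  0  -11/3 ]
  [ 0   3  1      0 ]
  [ 0  -2  0      7 ]
ρ3 → ρ3 − 3·ρ2
  [ 1   0  0      0 ]
  [ 0   1  0  -11/3 ]
  [ 0   0  1     11 ]
  [ 0  -2  0      7 ]
ρ4 → ρ4 + 2·ρ2
  [ 1  0  0      0 ]
  [ 0  1  0  -11/3 ]
  [ 0  0  1     11 ]
  [ 0  0  0   -1/3 ]
ρ4 → -3·ρ4
  [ 1  0  0      0 ]
  [ 0  1  0  -11/3 ]
  [ 0  0  1     11 ]
  [ 0  0  0      1 ]
ρ3 → ρ3 − 11·ρ4
  [ 1  0  0      0 ]
  [ 0  1  0  -11/3 ]
  [ 0  0  1      0 ]
  [ 0  0  0      1 ]
ρ2 → ρ2 + 11/3·ρ4
  [ 1  0  0  0 ]
  [ 0  1  0  0 ]
  [ 0  0  1  0 ]
  [ 0  0  0  1 ]
Pivot columns are the columns containing a leading 1.

0, 1, 2, 3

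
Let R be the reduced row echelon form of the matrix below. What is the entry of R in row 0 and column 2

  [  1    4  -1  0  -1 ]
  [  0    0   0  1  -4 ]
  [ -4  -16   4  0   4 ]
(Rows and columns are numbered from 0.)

R3 -> R3 + 4·R1
  [ 1  4  -1  0  -1 ]
  [ 0  0   0  1  -4 ]
  [ 0  0   0  0   0 ]

-1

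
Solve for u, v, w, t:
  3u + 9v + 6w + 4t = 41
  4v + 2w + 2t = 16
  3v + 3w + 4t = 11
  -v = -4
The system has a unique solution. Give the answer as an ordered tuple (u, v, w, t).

(1, 4, 1, -1)

Form the augmented matrix and row-reduce:
  [ 3   9  6  4  |  41 ]
  [ 0   4  2  2  |  16 ]
  [ 0   3  3  4  |  11 ]
  [ 0  -1  0  0  |  -4 ]
R1 := 1/3·R1
  [ 1   3  2  4/3  |  41/3 ]
  [ 0   4  2    2  |    16 ]
  [ 0   3  3    4  |    11 ]
  [ 0  -1  0    0  |    -4 ]
R2 := 1/4·R2
  [ 1   3    2  4/3  |  41/3 ]
  [ 0   1  1/2  1/2  |     4 ]
  [ 0   3    3    4  |    11 ]
  [ 0  -1    0    0  |    -4 ]
R3 := R3 − 3·R2
  [ 1   3    2  4/3  |  41/3 ]
  [ 0   1  1/2  1/2  |     4 ]
  [ 0   0  3/2  5/2  |    -1 ]
  [ 0  -1    0    0  |    -4 ]
R4 := R4 + R2
  [ 1  3    2  4/3  |  41/3 ]
  [ 0  1  1/2  1/2  |     4 ]
  [ 0  0  3/2  5/2  |    -1 ]
  [ 0  0  1/2  1/2  |     0 ]
R3 := 2/3·R3
  [ 1  3    2  4/3  |  41/3 ]
  [ 0  1  1/2  1/2  |     4 ]
  [ 0  0    1  5/3  |  -2/3 ]
  [ 0  0  1/2  1/2  |     0 ]
R4 := R4 − 1/2·R3
  [ 1  3    2   4/3  |  41/3 ]
  [ 0  1  1/2   1/2  |     4 ]
  [ 0  0    1   5/3  |  -2/3 ]
  [ 0  0    0  -1/3  |   1/3 ]
R4 := -3·R4
  [ 1  3    2  4/3  |  41/3 ]
  [ 0  1  1/2  1/2  |     4 ]
  [ 0  0    1  5/3  |  -2/3 ]
  [ 0  0    0    1  |    -1 ]
R3 := R3 − 5/3·R4
  [ 1  3    2  4/3  |  41/3 ]
  [ 0  1  1/2  1/2  |     4 ]
  [ 0  0    1    0  |     1 ]
  [ 0  0    0    1  |    -1 ]
R2 := R2 − 1/2·R4
  [ 1  3    2  4/3  |  41/3 ]
  [ 0  1  1/2    0  |   9/2 ]
  [ 0  0    1    0  |     1 ]
  [ 0  0    0    1  |    -1 ]
R1 := R1 − 4/3·R4
  [ 1  3    2  0  |   15 ]
  [ 0  1  1/2  0  |  9/2 ]
  [ 0  0    1  0  |    1 ]
  [ 0  0    0  1  |   -1 ]
R2 := R2 − 1/2·R3
  [ 1  3  2  0  |  15 ]
  [ 0  1  0  0  |   4 ]
  [ 0  0  1  0  |   1 ]
  [ 0  0  0  1  |  -1 ]
R1 := R1 − 2·R3
  [ 1  3  0  0  |  13 ]
  [ 0  1  0  0  |   4 ]
  [ 0  0  1  0  |   1 ]
  [ 0  0  0  1  |  -1 ]
R1 := R1 − 3·R2
  [ 1  0  0  0  |   1 ]
  [ 0  1  0  0  |   4 ]
  [ 0  0  1  0  |   1 ]
  [ 0  0  0  1  |  -1 ]
Reading off the last column: u = 1, v = 4, w = 1, t = -1.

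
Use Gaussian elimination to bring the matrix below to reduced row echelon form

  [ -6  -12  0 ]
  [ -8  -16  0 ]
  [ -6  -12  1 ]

Multiply R1 by -1/6.
Add 8 times R1 to R2.
Add 6 times R1 to R3.
Swap R2 and R3.

[[1, 2, 0], [0, 0, 1], [0, 0, 0]]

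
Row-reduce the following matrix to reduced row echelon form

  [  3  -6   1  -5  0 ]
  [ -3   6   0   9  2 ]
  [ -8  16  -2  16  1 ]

r1 -> 1/3·r1
  [  1  -2  1/3  -5/3  0 ]
  [ -3   6    0     9  2 ]
  [ -8  16   -2    16  1 ]
r2 -> r2 + 3·r1
  [  1  -2  1/3  -5/3  0 ]
  [  0   0    1     4  2 ]
  [ -8  16   -2    16  1 ]
r3 -> r3 + 8·r1
  [ 1  -2  1/3  -5/3  0 ]
  [ 0   0    1     4  2 ]
  [ 0   0  2/3   8/3  1 ]
r3 -> r3 − 2/3·r2
  [ 1  -2  1/3  -5/3     0 ]
  [ 0   0    1     4     2 ]
  [ 0   0    0     0  -1/3 ]
r3 -> -3·r3
  [ 1  -2  1/3  -5/3  0 ]
  [ 0   0    1     4  2 ]
  [ 0   0    0     0  1 ]
r2 -> r2 − 2·r3
  [ 1  -2  1/3  -5/3  0 ]
  [ 0   0    1     4  0 ]
  [ 0   0    0     0  1 ]
r1 -> r1 − 1/3·r2
  [ 1  -2  0  -3  0 ]
  [ 0   0  1   4  0 ]
  [ 0   0  0   0  1 ]

[[1, -2, 0, -3, 0], [0, 0, 1, 4, 0], [0, 0, 0, 0, 1]]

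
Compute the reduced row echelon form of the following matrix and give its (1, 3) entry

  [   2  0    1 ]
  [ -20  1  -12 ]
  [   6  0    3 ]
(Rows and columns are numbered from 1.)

1/2

Multiply r1 by 1/2.
Add 20 times r1 to r2.
Subtract 6 times r1 from r3.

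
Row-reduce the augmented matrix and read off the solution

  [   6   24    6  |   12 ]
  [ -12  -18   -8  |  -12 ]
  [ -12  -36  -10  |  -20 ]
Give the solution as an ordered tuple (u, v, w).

(4/3, 2/3, -2)

Multiply ρ1 by 1/6.
  [   1    4    1  |    2 ]
  [ -12  -18   -8  |  -12 ]
  [ -12  -36  -10  |  -20 ]
Add 12 times ρ1 to ρ2.
  [   1    4    1  |    2 ]
  [   0   30    4  |   12 ]
  [ -12  -36  -10  |  -20 ]
Add 12 times ρ1 to ρ3.
  [ 1   4  1  |   2 ]
  [ 0  30  4  |  12 ]
  [ 0  12  2  |   4 ]
Multiply ρ2 by 1/30.
  [ 1   4     1  |    2 ]
  [ 0   1  2/15  |  2/5 ]
  [ 0  12     2  |    4 ]
Subtract 12 times ρ2 from ρ3.
  [ 1  4     1  |     2 ]
  [ 0  1  2/15  |   2/5 ]
  [ 0  0   2/5  |  -4/5 ]
Multiply ρ3 by 5/2.
  [ 1  4     1  |    2 ]
  [ 0  1  2/15  |  2/5 ]
  [ 0  0     1  |   -2 ]
Subtract 2/15 times ρ3 from ρ2.
  [ 1  4  1  |    2 ]
  [ 0  1  0  |  2/3 ]
  [ 0  0  1  |   -2 ]
Subtract ρ3 from ρ1.
  [ 1  4  0  |    4 ]
  [ 0  1  0  |  2/3 ]
  [ 0  0  1  |   -2 ]
Subtract 4 times ρ2 from ρ1.
  [ 1  0  0  |  4/3 ]
  [ 0  1  0  |  2/3 ]
  [ 0  0  1  |   -2 ]
Reading off the last column: u = 4/3, v = 2/3, w = -2.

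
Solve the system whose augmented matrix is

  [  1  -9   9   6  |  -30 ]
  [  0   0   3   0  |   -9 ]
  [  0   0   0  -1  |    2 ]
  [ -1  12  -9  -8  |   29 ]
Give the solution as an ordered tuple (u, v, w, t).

(-6, -5/3, -3, -2)

ρ4 ← ρ4 + ρ1
  [ 1  -9  9   6  |  -30 ]
  [ 0   0  3   0  |   -9 ]
  [ 0   0  0  -1  |    2 ]
  [ 0   3  0  -2  |   -1 ]
ρ2 <-> ρ4
  [ 1  -9  9   6  |  -30 ]
  [ 0   3  0  -2  |   -1 ]
  [ 0   0  0  -1  |    2 ]
  [ 0   0  3   0  |   -9 ]
ρ2 ← 1/3·ρ2
  [ 1  -9  9     6  |   -30 ]
  [ 0   1  0  -2/3  |  -1/3 ]
  [ 0   0  0    -1  |     2 ]
  [ 0   0  3     0  |    -9 ]
ρ3 <-> ρ4
  [ 1  -9  9     6  |   -30 ]
  [ 0   1  0  -2/3  |  -1/3 ]
  [ 0   0  3     0  |    -9 ]
  [ 0   0  0    -1  |     2 ]
ρ3 ← 1/3·ρ3
  [ 1  -9  9     6  |   -30 ]
  [ 0   1  0  -2/3  |  -1/3 ]
  [ 0   0  1     0  |    -3 ]
  [ 0   0  0    -1  |     2 ]
ρ4 ← -1·ρ4
  [ 1  -9  9     6  |   -30 ]
  [ 0   1  0  -2/3  |  -1/3 ]
  [ 0   0  1     0  |    -3 ]
  [ 0   0  0     1  |    -2 ]
ρ2 ← ρ2 + 2/3·ρ4
  [ 1  -9  9  6  |   -30 ]
  [ 0   1  0  0  |  -5/3 ]
  [ 0   0  1  0  |    -3 ]
  [ 0   0  0  1  |    -2 ]
ρ1 ← ρ1 − 6·ρ4
  [ 1  -9  9  0  |   -18 ]
  [ 0   1  0  0  |  -5/3 ]
  [ 0   0  1  0  |    -3 ]
  [ 0   0  0  1  |    -2 ]
ρ1 ← ρ1 − 9·ρ3
  [ 1  -9  0  0  |     9 ]
  [ 0   1  0  0  |  -5/3 ]
  [ 0   0  1  0  |    -3 ]
  [ 0   0  0  1  |    -2 ]
ρ1 ← ρ1 + 9·ρ2
  [ 1  0  0  0  |    -6 ]
  [ 0  1  0  0  |  -5/3 ]
  [ 0  0  1  0  |    -3 ]
  [ 0  0  0  1  |    -2 ]
Reading off the last column: u = -6, v = -5/3, w = -3, t = -2.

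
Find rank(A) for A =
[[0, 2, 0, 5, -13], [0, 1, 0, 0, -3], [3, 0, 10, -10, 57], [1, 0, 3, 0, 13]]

rank = 4

ρ1 <=> ρ3
  [ 3  0  10  -10   57 ]
  [ 0  1   0    0   -3 ]
  [ 0  2   0    5  -13 ]
  [ 1  0   3    0   13 ]
ρ1 → 1/3·ρ1
  [ 1  0  10/3  -10/3   19 ]
  [ 0  1     0      0   -3 ]
  [ 0  2     0      5  -13 ]
  [ 1  0     3      0   13 ]
ρ4 → ρ4 − ρ1
  [ 1  0  10/3  -10/3   19 ]
  [ 0  1     0      0   -3 ]
  [ 0  2     0      5  -13 ]
  [ 0  0  -1/3   10/3   -6 ]
ρ3 → ρ3 − 2·ρ2
  [ 1  0  10/3  -10/3  19 ]
  [ 0  1     0      0  -3 ]
  [ 0  0     0      5  -7 ]
  [ 0  0  -1/3   10/3  -6 ]
ρ3 <=> ρ4
  [ 1  0  10/3  -10/3  19 ]
  [ 0  1     0      0  -3 ]
  [ 0  0  -1/3   10/3  -6 ]
  [ 0  0     0      5  -7 ]
ρ3 → -3·ρ3
  [ 1  0  10/3  -10/3  19 ]
  [ 0  1     0      0  -3 ]
  [ 0  0     1    -10  18 ]
  [ 0  0     0      5  -7 ]
ρ4 → 1/5·ρ4
  [ 1  0  10/3  -10/3    19 ]
  [ 0  1     0      0    -3 ]
  [ 0  0     1    -10    18 ]
  [ 0  0     0      1  -7/5 ]
ρ3 → ρ3 + 10·ρ4
  [ 1  0  10/3  -10/3    19 ]
  [ 0  1     0      0    -3 ]
  [ 0  0     1      0     4 ]
  [ 0  0     0      1  -7/5 ]
ρ1 → ρ1 + 10/3·ρ4
  [ 1  0  10/3  0  43/3 ]
  [ 0  1     0  0    -3 ]
  [ 0  0     1  0     4 ]
  [ 0  0     0  1  -7/5 ]
ρ1 → ρ1 − 10/3·ρ3
  [ 1  0  0  0     1 ]
  [ 0  1  0  0    -3 ]
  [ 0  0  1  0     4 ]
  [ 0  0  0  1  -7/5 ]
The reduced form has 4 nonzero rows.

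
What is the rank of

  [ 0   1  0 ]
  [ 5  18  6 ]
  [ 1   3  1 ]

Swap r1 and r2.
  [ 5  18  6 ]
  [ 0   1  0 ]
  [ 1   3  1 ]
Multiply r1 by 1/5.
  [ 1  18/5  6/5 ]
  [ 0     1    0 ]
  [ 1     3    1 ]
Subtract r1 from r3.
  [ 1  18/5   6/5 ]
  [ 0     1     0 ]
  [ 0  -3/5  -1/5 ]
Add 3/5 times r2 to r3.
  [ 1  18/5   6/5 ]
  [ 0     1     0 ]
  [ 0     0  -1/5 ]
Multiply r3 by -5.
  [ 1  18/5  6/5 ]
  [ 0     1    0 ]
  [ 0     0    1 ]
Subtract 6/5 times r3 from r1.
  [ 1  18/5  0 ]
  [ 0     1  0 ]
  [ 0     0  1 ]
Subtract 18/5 times r2 from r1.
  [ 1  0  0 ]
  [ 0  1  0 ]
  [ 0  0  1 ]
The reduced form has 3 nonzero rows.

rank = 3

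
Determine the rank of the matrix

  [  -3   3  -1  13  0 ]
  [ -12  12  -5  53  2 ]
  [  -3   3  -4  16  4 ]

ρ1 ← -1/3·ρ1
  [   1  -1  1/3  -13/3  0 ]
  [ -12  12   -5     53  2 ]
  [  -3   3   -4     16  4 ]
ρ2 ← ρ2 + 12·ρ1
  [  1  -1  1/3  -13/3  0 ]
  [  0   0   -1      1  2 ]
  [ -3   3   -4     16  4 ]
ρ3 ← ρ3 + 3·ρ1
  [ 1  -1  1/3  -13/3  0 ]
  [ 0   0   -1      1  2 ]
  [ 0   0   -3      3  4 ]
ρ2 ← -1·ρ2
  [ 1  -1  1/3  -13/3   0 ]
  [ 0   0    1     -1  -2 ]
  [ 0   0   -3      3   4 ]
ρ3 ← ρ3 + 3·ρ2
  [ 1  -1  1/3  -13/3   0 ]
  [ 0   0    1     -1  -2 ]
  [ 0   0    0      0  -2 ]
ρ3 ← -1/2·ρ3
  [ 1  -1  1/3  -13/3   0 ]
  [ 0   0    1     -1  -2 ]
  [ 0   0    0      0   1 ]
ρ2 ← ρ2 + 2·ρ3
  [ 1  -1  1/3  -13/3  0 ]
  [ 0   0    1     -1  0 ]
  [ 0   0    0      0  1 ]
ρ1 ← ρ1 − 1/3·ρ2
  [ 1  -1  0  -4  0 ]
  [ 0   0  1  -1  0 ]
  [ 0   0  0   0  1 ]
The reduced form has 3 nonzero rows.

rank = 3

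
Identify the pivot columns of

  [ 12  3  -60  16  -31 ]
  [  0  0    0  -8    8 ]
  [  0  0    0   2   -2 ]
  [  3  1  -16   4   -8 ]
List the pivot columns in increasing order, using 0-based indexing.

0, 1, 3

R1 ← 1/12·R1
  [ 1  1/4   -5  4/3  -31/12 ]
  [ 0    0    0   -8       8 ]
  [ 0    0    0    2      -2 ]
  [ 3    1  -16    4      -8 ]
R4 ← R4 − 3·R1
  [ 1  1/4  -5  4/3  -31/12 ]
  [ 0    0   0   -8       8 ]
  [ 0    0   0    2      -2 ]
  [ 0  1/4  -1    0    -1/4 ]
R2 ↔ R4
  [ 1  1/4  -5  4/3  -31/12 ]
  [ 0  1/4  -1    0    -1/4 ]
  [ 0    0   0    2      -2 ]
  [ 0    0   0   -8       8 ]
R2 ← 4·R2
  [ 1  1/4  -5  4/3  -31/12 ]
  [ 0    1  -4    0      -1 ]
  [ 0    0   0    2      -2 ]
  [ 0    0   0   -8       8 ]
R3 ← 1/2·R3
  [ 1  1/4  -5  4/3  -31/12 ]
  [ 0    1  -4    0      -1 ]
  [ 0    0   0    1      -1 ]
  [ 0    0   0   -8       8 ]
R4 ← R4 + 8·R3
  [ 1  1/4  -5  4/3  -31/12 ]
  [ 0    1  -4    0      -1 ]
  [ 0    0   0    1      -1 ]
  [ 0    0   0    0       0 ]
R1 ← R1 − 4/3·R3
  [ 1  1/4  -5  0  -5/4 ]
  [ 0    1  -4  0    -1 ]
  [ 0    0   0  1    -1 ]
  [ 0    0   0  0     0 ]
R1 ← R1 − 1/4·R2
  [ 1  0  -4  0  -1 ]
  [ 0  1  -4  0  -1 ]
  [ 0  0   0  1  -1 ]
  [ 0  0   0  0   0 ]
Pivot columns are the columns containing a leading 1.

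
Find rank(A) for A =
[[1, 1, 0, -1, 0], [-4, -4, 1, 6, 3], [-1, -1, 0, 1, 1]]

R2 -> R2 + 4·R1
  [  1   1  0  -1  0 ]
  [  0   0  1   2  3 ]
  [ -1  -1  0   1  1 ]
R3 -> R3 + R1
  [ 1  1  0  -1  0 ]
  [ 0  0  1   2  3 ]
  [ 0  0  0   0  1 ]
R2 -> R2 − 3·R3
  [ 1  1  0  -1  0 ]
  [ 0  0  1   2  0 ]
  [ 0  0  0   0  1 ]
The reduced form has 3 nonzero rows.

rank = 3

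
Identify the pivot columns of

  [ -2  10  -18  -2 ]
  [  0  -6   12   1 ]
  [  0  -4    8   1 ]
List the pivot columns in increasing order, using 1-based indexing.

Multiply R1 by -1/2.
  [ 1  -5   9  1 ]
  [ 0  -6  12  1 ]
  [ 0  -4   8  1 ]
Multiply R2 by -1/6.
  [ 1  -5   9     1 ]
  [ 0   1  -2  -1/6 ]
  [ 0  -4   8     1 ]
Add 4 times R2 to R3.
  [ 1  -5   9     1 ]
  [ 0   1  -2  -1/6 ]
  [ 0   0   0   1/3 ]
Multiply R3 by 3.
  [ 1  -5   9     1 ]
  [ 0   1  -2  -1/6 ]
  [ 0   0   0     1 ]
Add 1/6 times R3 to R2.
  [ 1  -5   9  1 ]
  [ 0   1  -2  0 ]
  [ 0   0   0  1 ]
Subtract R3 from R1.
  [ 1  -5   9  0 ]
  [ 0   1  -2  0 ]
  [ 0   0   0  1 ]
Add 5 times R2 to R1.
  [ 1  0  -1  0 ]
  [ 0  1  -2  0 ]
  [ 0  0   0  1 ]
Pivot columns are the columns containing a leading 1.

1, 2, 4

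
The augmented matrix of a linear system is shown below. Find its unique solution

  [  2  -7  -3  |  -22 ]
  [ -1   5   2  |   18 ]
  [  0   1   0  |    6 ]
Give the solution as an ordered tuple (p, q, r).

(4, 6, -4)

ρ1 → 1/2·ρ1
  [  1  -7/2  -3/2  |  -11 ]
  [ -1     5     2  |   18 ]
  [  0     1     0  |    6 ]
ρ2 → ρ2 + ρ1
  [ 1  -7/2  -3/2  |  -11 ]
  [ 0   3/2   1/2  |    7 ]
  [ 0     1     0  |    6 ]
ρ2 → 2/3·ρ2
  [ 1  -7/2  -3/2  |   -11 ]
  [ 0     1   1/3  |  14/3 ]
  [ 0     1     0  |     6 ]
ρ3 → ρ3 − ρ2
  [ 1  -7/2  -3/2  |   -11 ]
  [ 0     1   1/3  |  14/3 ]
  [ 0     0  -1/3  |   4/3 ]
ρ3 → -3·ρ3
  [ 1  -7/2  -3/2  |   -11 ]
  [ 0     1   1/3  |  14/3 ]
  [ 0     0     1  |    -4 ]
ρ2 → ρ2 − 1/3·ρ3
  [ 1  -7/2  -3/2  |  -11 ]
  [ 0     1     0  |    6 ]
  [ 0     0     1  |   -4 ]
ρ1 → ρ1 + 3/2·ρ3
  [ 1  -7/2  0  |  -17 ]
  [ 0     1  0  |    6 ]
  [ 0     0  1  |   -4 ]
ρ1 → ρ1 + 7/2·ρ2
  [ 1  0  0  |   4 ]
  [ 0  1  0  |   6 ]
  [ 0  0  1  |  -4 ]
Reading off the last column: p = 4, q = 6, r = -4.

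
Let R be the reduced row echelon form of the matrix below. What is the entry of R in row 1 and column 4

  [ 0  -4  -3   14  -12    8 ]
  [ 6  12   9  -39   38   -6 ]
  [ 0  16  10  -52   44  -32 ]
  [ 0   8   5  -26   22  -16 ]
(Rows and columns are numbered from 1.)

R1 <-> R2
R1 := 1/6·R1
R2 := -1/4·R2
R3 := R3 − 16·R2
R4 := R4 − 8·R2
R3 := -1/2·R3
R4 := R4 + R3
R2 := R2 − 3/4·R3
R1 := R1 − 3/2·R3
R1 := R1 − 2·R2

1/2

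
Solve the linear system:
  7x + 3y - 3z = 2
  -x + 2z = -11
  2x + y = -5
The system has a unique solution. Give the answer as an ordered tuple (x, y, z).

(-1, -3, -6)

Form the augmented matrix and row-reduce:
  [  7  3  -3  |    2 ]
  [ -1  0   2  |  -11 ]
  [  2  1   0  |   -5 ]
R1 -> 1/7·R1
  [  1  3/7  -3/7  |  2/7 ]
  [ -1    0     2  |  -11 ]
  [  2    1     0  |   -5 ]
R2 -> R2 + R1
  [ 1  3/7  -3/7  |    2/7 ]
  [ 0  3/7  11/7  |  -75/7 ]
  [ 2    1     0  |     -5 ]
R3 -> R3 − 2·R1
  [ 1  3/7  -3/7  |    2/7 ]
  [ 0  3/7  11/7  |  -75/7 ]
  [ 0  1/7   6/7  |  -39/7 ]
R2 -> 7/3·R2
  [ 1  3/7  -3/7  |    2/7 ]
  [ 0    1  11/3  |    -25 ]
  [ 0  1/7   6/7  |  -39/7 ]
R3 -> R3 − 1/7·R2
  [ 1  3/7  -3/7  |  2/7 ]
  [ 0    1  11/3  |  -25 ]
  [ 0    0   1/3  |   -2 ]
R3 -> 3·R3
  [ 1  3/7  -3/7  |  2/7 ]
  [ 0    1  11/3  |  -25 ]
  [ 0    0     1  |   -6 ]
R2 -> R2 − 11/3·R3
  [ 1  3/7  -3/7  |  2/7 ]
  [ 0    1     0  |   -3 ]
  [ 0    0     1  |   -6 ]
R1 -> R1 + 3/7·R3
  [ 1  3/7  0  |  -16/7 ]
  [ 0    1  0  |     -3 ]
  [ 0    0  1  |     -6 ]
R1 -> R1 − 3/7·R2
  [ 1  0  0  |  -1 ]
  [ 0  1  0  |  -3 ]
  [ 0  0  1  |  -6 ]
Reading off the last column: x = -1, y = -3, z = -6.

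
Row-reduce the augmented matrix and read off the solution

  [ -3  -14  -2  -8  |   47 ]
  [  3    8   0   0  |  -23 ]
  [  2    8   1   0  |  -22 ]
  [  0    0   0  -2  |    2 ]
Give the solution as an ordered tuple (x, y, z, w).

(3, -4, 4, -1)

Multiply R1 by -1/3.
  [ 1  14/3  2/3  8/3  |  -47/3 ]
  [ 3     8    0    0  |    -23 ]
  [ 2     8    1    0  |    -22 ]
  [ 0     0    0   -2  |      2 ]
Subtract 3 times R1 from R2.
  [ 1  14/3  2/3  8/3  |  -47/3 ]
  [ 0    -6   -2   -8  |     24 ]
  [ 2     8    1    0  |    -22 ]
  [ 0     0    0   -2  |      2 ]
Subtract 2 times R1 from R3.
  [ 1  14/3   2/3    8/3  |  -47/3 ]
  [ 0    -6    -2     -8  |     24 ]
  [ 0  -4/3  -1/3  -16/3  |   28/3 ]
  [ 0     0     0     -2  |      2 ]
Multiply R2 by -1/6.
  [ 1  14/3   2/3    8/3  |  -47/3 ]
  [ 0     1   1/3    4/3  |     -4 ]
  [ 0  -4/3  -1/3  -16/3  |   28/3 ]
  [ 0     0     0     -2  |      2 ]
Add 4/3 times R2 to R3.
  [ 1  14/3  2/3    8/3  |  -47/3 ]
  [ 0     1  1/3    4/3  |     -4 ]
  [ 0     0  1/9  -32/9  |      4 ]
  [ 0     0    0     -2  |      2 ]
Multiply R3 by 9.
  [ 1  14/3  2/3  8/3  |  -47/3 ]
  [ 0     1  1/3  4/3  |     -4 ]
  [ 0     0    1  -32  |     36 ]
  [ 0     0    0   -2  |      2 ]
Multiply R4 by -1/2.
  [ 1  14/3  2/3  8/3  |  -47/3 ]
  [ 0     1  1/3  4/3  |     -4 ]
  [ 0     0    1  -32  |     36 ]
  [ 0     0    0    1  |     -1 ]
Add 32 times R4 to R3.
  [ 1  14/3  2/3  8/3  |  -47/3 ]
  [ 0     1  1/3  4/3  |     -4 ]
  [ 0     0    1    0  |      4 ]
  [ 0     0    0    1  |     -1 ]
Subtract 4/3 times R4 from R2.
  [ 1  14/3  2/3  8/3  |  -47/3 ]
  [ 0     1  1/3    0  |   -8/3 ]
  [ 0     0    1    0  |      4 ]
  [ 0     0    0    1  |     -1 ]
Subtract 8/3 times R4 from R1.
  [ 1  14/3  2/3  0  |   -13 ]
  [ 0     1  1/3  0  |  -8/3 ]
  [ 0     0    1  0  |     4 ]
  [ 0     0    0  1  |    -1 ]
Subtract 1/3 times R3 from R2.
  [ 1  14/3  2/3  0  |  -13 ]
  [ 0     1    0  0  |   -4 ]
  [ 0     0    1  0  |    4 ]
  [ 0     0    0  1  |   -1 ]
Subtract 2/3 times R3 from R1.
  [ 1  14/3  0  0  |  -47/3 ]
  [ 0     1  0  0  |     -4 ]
  [ 0     0  1  0  |      4 ]
  [ 0     0  0  1  |     -1 ]
Subtract 14/3 times R2 from R1.
  [ 1  0  0  0  |   3 ]
  [ 0  1  0  0  |  -4 ]
  [ 0  0  1  0  |   4 ]
  [ 0  0  0  1  |  -1 ]
Reading off the last column: x = 3, y = -4, z = 4, w = -1.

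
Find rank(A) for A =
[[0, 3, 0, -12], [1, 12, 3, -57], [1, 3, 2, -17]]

rank = 3

R1 ↔ R2
  [ 1  12  3  -57 ]
  [ 0   3  0  -12 ]
  [ 1   3  2  -17 ]
R3 ← R3 − R1
  [ 1  12   3  -57 ]
  [ 0   3   0  -12 ]
  [ 0  -9  -1   40 ]
R2 ← 1/3·R2
  [ 1  12   3  -57 ]
  [ 0   1   0   -4 ]
  [ 0  -9  -1   40 ]
R3 ← R3 + 9·R2
  [ 1  12   3  -57 ]
  [ 0   1   0   -4 ]
  [ 0   0  -1    4 ]
R3 ← -1·R3
  [ 1  12  3  -57 ]
  [ 0   1  0   -4 ]
  [ 0   0  1   -4 ]
R1 ← R1 − 3·R3
  [ 1  12  0  -45 ]
  [ 0   1  0   -4 ]
  [ 0   0  1   -4 ]
R1 ← R1 − 12·R2
  [ 1  0  0   3 ]
  [ 0  1  0  -4 ]
  [ 0  0  1  -4 ]
The reduced form has 3 nonzero rows.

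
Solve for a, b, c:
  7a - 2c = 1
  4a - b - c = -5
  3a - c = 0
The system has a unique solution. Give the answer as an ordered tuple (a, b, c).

(1, 6, 3)

Form the augmented matrix and row-reduce:
  [ 7   0  -2  |   1 ]
  [ 4  -1  -1  |  -5 ]
  [ 3   0  -1  |   0 ]
R1 := 1/7·R1
  [ 1   0  -2/7  |  1/7 ]
  [ 4  -1    -1  |   -5 ]
  [ 3   0    -1  |    0 ]
R2 := R2 − 4·R1
  [ 1   0  -2/7  |    1/7 ]
  [ 0  -1   1/7  |  -39/7 ]
  [ 3   0    -1  |      0 ]
R3 := R3 − 3·R1
  [ 1   0  -2/7  |    1/7 ]
  [ 0  -1   1/7  |  -39/7 ]
  [ 0   0  -1/7  |   -3/7 ]
R2 := -1·R2
  [ 1  0  -2/7  |   1/7 ]
  [ 0  1  -1/7  |  39/7 ]
  [ 0  0  -1/7  |  -3/7 ]
R3 := -7·R3
  [ 1  0  -2/7  |   1/7 ]
  [ 0  1  -1/7  |  39/7 ]
  [ 0  0     1  |     3 ]
R2 := R2 + 1/7·R3
  [ 1  0  -2/7  |  1/7 ]
  [ 0  1     0  |    6 ]
  [ 0  0     1  |    3 ]
R1 := R1 + 2/7·R3
  [ 1  0  0  |  1 ]
  [ 0  1  0  |  6 ]
  [ 0  0  1  |  3 ]
Reading off the last column: a = 1, b = 6, c = 3.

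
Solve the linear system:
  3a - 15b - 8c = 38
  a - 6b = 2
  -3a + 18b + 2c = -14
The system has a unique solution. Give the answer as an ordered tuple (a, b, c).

Form the augmented matrix and row-reduce:
  [  3  -15  -8  |   38 ]
  [  1   -6   0  |    2 ]
  [ -3   18   2  |  -14 ]
ρ1 -> 1/3·ρ1
ρ2 -> ρ2 − ρ1
ρ3 -> ρ3 + 3·ρ1
ρ2 -> -1·ρ2
ρ3 -> ρ3 − 3·ρ2
ρ3 -> 1/2·ρ3
ρ2 -> ρ2 + 8/3·ρ3
ρ1 -> ρ1 + 8/3·ρ3
ρ1 -> ρ1 + 5·ρ2
Reading off the last column: a = 2, b = 0, c = -4.

(2, 0, -4)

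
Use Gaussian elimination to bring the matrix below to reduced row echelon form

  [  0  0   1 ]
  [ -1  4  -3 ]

[[1, -4, 0], [0, 0, 1]]

R1 <=> R2
  [ -1  4  -3 ]
  [  0  0   1 ]
R1 → -1·R1
  [ 1  -4  3 ]
  [ 0   0  1 ]
R1 → R1 − 3·R2
  [ 1  -4  0 ]
  [ 0   0  1 ]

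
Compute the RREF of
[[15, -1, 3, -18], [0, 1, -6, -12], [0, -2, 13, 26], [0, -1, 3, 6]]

Multiply ρ1 by 1/15.
  [ 1  -1/15  1/5  -6/5 ]
  [ 0      1   -6   -12 ]
  [ 0     -2   13    26 ]
  [ 0     -1    3     6 ]
Add 2 times ρ2 to ρ3.
  [ 1  -1/15  1/5  -6/5 ]
  [ 0      1   -6   -12 ]
  [ 0      0    1     2 ]
  [ 0     -1    3     6 ]
Add ρ2 to ρ4.
  [ 1  -1/15  1/5  -6/5 ]
  [ 0      1   -6   -12 ]
  [ 0      0    1     2 ]
  [ 0      0   -3    -6 ]
Add 3 times ρ3 to ρ4.
  [ 1  -1/15  1/5  -6/5 ]
  [ 0      1   -6   -12 ]
  [ 0      0    1     2 ]
  [ 0      0    0     0 ]
Add 6 times ρ3 to ρ2.
  [ 1  -1/15  1/5  -6/5 ]
  [ 0      1    0     0 ]
  [ 0      0    1     2 ]
  [ 0      0    0     0 ]
Subtract 1/5 times ρ3 from ρ1.
  [ 1  -1/15  0  -8/5 ]
  [ 0      1  0     0 ]
  [ 0      0  1     2 ]
  [ 0      0  0     0 ]
Add 1/15 times ρ2 to ρ1.
  [ 1  0  0  -8/5 ]
  [ 0  1  0     0 ]
  [ 0  0  1     2 ]
  [ 0  0  0     0 ]

[[1, 0, 0, -8/5], [0, 1, 0, 0], [0, 0, 1, 2], [0, 0, 0, 0]]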